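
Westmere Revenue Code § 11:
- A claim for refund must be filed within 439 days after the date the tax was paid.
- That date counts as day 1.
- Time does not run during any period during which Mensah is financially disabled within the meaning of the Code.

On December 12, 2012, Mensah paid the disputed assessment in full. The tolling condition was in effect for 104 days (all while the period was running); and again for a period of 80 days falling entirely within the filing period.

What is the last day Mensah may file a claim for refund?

Counting December 12, 2012 as day 1, day 439 is February 23, 2014.
Tolling adds 104 days: February 23, 2014 + 104 days = June 7, 2014.
Tolling adds 80 days: June 7, 2014 + 80 days = August 26, 2014.

August 26, 2014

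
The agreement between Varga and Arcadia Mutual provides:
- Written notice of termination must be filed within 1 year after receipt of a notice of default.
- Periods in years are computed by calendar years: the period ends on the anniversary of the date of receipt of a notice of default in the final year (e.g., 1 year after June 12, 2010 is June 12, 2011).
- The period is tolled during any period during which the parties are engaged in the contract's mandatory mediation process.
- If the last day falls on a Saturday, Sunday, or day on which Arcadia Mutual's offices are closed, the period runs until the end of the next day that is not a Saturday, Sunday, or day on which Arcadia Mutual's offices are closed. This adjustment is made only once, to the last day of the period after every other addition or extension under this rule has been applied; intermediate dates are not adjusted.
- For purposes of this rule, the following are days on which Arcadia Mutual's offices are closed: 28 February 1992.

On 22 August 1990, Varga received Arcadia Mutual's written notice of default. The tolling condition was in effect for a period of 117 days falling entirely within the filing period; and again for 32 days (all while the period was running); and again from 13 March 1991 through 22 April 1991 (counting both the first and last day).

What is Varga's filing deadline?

1 year after 22 August 1990 is August 22, 1991.
Tolling adds 117 days: August 22, 1991 + 117 days = December 17, 1991.
Tolling adds 32 days: December 17, 1991 + 32 days = January 18, 1992.
From March 13, 1991 through April 22, 1991 inclusive is 41 days; tolling adds 41 days: January 18, 1992 + 41 days = February 28, 1992.
February 28, 1992 is a listed holiday; February 29, 1992 is Saturday; March 1, 1992 is Sunday. The next qualifying day is March 2, 1992.

March 2, 1992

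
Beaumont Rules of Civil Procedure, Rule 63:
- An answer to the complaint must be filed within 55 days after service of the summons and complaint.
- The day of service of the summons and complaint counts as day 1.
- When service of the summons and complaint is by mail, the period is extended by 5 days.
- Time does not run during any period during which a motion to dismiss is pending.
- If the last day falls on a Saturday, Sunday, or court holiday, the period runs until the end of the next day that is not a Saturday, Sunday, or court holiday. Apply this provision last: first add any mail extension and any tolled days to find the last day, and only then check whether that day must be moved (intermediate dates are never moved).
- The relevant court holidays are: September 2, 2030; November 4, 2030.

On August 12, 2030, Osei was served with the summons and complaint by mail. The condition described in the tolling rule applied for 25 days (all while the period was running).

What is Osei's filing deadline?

November 5, 2030

Counting August 12, 2030 as day 1, day 55 is October 5, 2030.
Service was by mail, adding 5 days: October 5, 2030 + 5 days = October 10, 2030.
Tolling adds 25 days: October 10, 2030 + 25 days = November 4, 2030.
November 4, 2030 is a listed holiday. The next qualifying day is November 5, 2030.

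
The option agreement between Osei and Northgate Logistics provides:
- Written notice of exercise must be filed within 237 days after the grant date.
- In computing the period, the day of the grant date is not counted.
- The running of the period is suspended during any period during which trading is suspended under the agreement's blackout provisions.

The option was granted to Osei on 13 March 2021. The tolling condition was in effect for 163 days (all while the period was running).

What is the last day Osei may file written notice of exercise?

237 days after 13 March 2021 is November 5, 2021.
Tolling adds 163 days: November 5, 2021 + 163 days = April 17, 2022.

April 17, 2022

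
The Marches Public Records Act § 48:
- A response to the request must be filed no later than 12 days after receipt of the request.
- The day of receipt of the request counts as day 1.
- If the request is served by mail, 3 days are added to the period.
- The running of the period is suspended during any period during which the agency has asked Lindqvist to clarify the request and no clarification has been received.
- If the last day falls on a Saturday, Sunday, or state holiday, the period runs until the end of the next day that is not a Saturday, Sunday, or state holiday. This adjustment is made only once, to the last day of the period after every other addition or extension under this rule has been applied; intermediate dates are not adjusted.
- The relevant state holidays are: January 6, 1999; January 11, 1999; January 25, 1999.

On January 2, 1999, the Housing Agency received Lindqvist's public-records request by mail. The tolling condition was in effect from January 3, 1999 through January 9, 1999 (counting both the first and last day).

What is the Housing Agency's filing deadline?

January 26, 1999

Counting January 2, 1999 as day 1, day 12 is January 13, 1999.
Service was by mail, adding 3 days: January 13, 1999 + 3 days = January 16, 1999.
From January 3, 1999 through January 9, 1999 inclusive is 7 days; tolling adds 7 days: January 16, 1999 + 7 days = January 23, 1999.
January 23, 1999 is Saturday; January 24, 1999 is Sunday; January 25, 1999 is a listed holiday. The next qualifying day is January 26, 1999.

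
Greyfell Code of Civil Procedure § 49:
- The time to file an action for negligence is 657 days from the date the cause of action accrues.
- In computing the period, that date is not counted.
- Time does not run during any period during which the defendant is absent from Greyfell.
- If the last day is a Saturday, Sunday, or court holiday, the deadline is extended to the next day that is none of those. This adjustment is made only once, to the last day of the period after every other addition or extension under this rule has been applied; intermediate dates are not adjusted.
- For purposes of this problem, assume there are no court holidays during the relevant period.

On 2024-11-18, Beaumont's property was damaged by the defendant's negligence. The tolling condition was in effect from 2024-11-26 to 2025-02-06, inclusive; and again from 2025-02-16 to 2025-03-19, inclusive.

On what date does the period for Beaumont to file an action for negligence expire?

657 days after 2024-11-18 is September 6, 2026.
From November 26, 2024 through February 6, 2025 inclusive is 73 days; tolling adds 73 days: September 6, 2026 + 73 days = November 18, 2026.
From February 16, 2025 through March 19, 2025 inclusive is 32 days; tolling adds 32 days: November 18, 2026 + 32 days = December 20, 2026.
December 20, 2026 is Sunday. The next qualifying day is December 21, 2026.

December 21, 2026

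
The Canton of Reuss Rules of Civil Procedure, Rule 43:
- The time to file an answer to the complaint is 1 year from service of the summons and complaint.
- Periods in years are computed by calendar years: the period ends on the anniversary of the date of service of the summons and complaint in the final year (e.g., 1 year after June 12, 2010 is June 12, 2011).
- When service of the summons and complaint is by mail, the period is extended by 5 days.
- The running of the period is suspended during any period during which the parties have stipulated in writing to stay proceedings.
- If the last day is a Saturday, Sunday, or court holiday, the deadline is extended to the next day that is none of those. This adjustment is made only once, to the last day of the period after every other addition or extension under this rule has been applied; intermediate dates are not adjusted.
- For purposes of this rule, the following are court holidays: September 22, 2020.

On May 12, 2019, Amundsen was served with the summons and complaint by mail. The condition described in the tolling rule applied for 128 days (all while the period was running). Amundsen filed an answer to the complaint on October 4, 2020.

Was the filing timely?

No

1 year after May 12, 2019 is May 12, 2020.
Service was by mail, adding 5 days: May 12, 2020 + 5 days = May 17, 2020.
Tolling adds 128 days: May 17, 2020 + 128 days = September 22, 2020.
September 22, 2020 is a listed holiday. The next qualifying day is September 23, 2020.
The deadline is September 23, 2020; the filing on October 4, 2020 is after that date.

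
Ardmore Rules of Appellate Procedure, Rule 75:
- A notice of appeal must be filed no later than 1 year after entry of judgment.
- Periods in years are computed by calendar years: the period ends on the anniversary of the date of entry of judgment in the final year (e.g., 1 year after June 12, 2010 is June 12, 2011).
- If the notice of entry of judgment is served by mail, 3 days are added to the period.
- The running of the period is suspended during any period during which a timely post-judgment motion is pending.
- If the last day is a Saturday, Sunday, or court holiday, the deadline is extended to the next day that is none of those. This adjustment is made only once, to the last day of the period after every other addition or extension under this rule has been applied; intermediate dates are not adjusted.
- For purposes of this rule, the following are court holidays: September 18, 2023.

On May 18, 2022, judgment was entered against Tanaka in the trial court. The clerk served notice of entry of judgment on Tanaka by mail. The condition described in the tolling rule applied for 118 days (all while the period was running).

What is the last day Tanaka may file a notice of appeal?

1 year after May 18, 2022 is May 18, 2023.
Service was by mail, adding 3 days: May 18, 2023 + 3 days = May 21, 2023.
Tolling adds 118 days: May 21, 2023 + 118 days = September 16, 2023.
September 16, 2023 is Saturday; September 17, 2023 is Sunday; September 18, 2023 is a listed holiday. The next qualifying day is September 19, 2023.

September 19, 2023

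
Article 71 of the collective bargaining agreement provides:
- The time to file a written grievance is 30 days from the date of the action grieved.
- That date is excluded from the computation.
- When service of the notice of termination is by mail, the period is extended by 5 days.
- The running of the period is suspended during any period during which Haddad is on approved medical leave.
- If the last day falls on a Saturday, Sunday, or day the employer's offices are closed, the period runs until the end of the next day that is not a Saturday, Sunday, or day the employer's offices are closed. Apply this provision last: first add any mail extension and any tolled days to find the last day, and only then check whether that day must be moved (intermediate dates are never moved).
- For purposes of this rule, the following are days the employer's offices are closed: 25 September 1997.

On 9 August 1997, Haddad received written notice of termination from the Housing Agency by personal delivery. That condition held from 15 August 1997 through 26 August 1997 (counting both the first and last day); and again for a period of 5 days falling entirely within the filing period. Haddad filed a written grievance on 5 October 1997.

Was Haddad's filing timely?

30 days after 9 August 1997 is September 8, 1997.
Service was not by mail, so no mail extension applies.
From August 15, 1997 through August 26, 1997 inclusive is 12 days; tolling adds 12 days: September 8, 1997 + 12 days = September 20, 1997.
Tolling adds 5 days: September 20, 1997 + 5 days = September 25, 1997.
September 25, 1997 is a listed holiday. The next qualifying day is September 26, 1997.
The deadline is September 26, 1997; the filing on October 5, 1997 is after that date.

No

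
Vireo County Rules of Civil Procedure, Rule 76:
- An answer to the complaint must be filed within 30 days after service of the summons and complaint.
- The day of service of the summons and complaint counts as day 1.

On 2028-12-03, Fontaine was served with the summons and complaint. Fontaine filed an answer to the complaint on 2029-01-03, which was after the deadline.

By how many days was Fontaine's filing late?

Counting 2028-12-03 as day 1, day 30 is January 1, 2029.
The deadline is January 1, 2029; from January 1, 2029 to January 3, 2029 is 2 days.

2 days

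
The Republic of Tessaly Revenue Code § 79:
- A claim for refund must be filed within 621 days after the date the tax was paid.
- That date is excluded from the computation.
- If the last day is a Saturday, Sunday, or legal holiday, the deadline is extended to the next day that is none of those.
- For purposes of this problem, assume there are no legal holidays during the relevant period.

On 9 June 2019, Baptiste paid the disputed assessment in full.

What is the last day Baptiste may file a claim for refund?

621 days after 9 June 2019 is February 19, 2021.
February 19, 2021 is a Friday and not a legal holiday, so no extension applies.

February 19, 2021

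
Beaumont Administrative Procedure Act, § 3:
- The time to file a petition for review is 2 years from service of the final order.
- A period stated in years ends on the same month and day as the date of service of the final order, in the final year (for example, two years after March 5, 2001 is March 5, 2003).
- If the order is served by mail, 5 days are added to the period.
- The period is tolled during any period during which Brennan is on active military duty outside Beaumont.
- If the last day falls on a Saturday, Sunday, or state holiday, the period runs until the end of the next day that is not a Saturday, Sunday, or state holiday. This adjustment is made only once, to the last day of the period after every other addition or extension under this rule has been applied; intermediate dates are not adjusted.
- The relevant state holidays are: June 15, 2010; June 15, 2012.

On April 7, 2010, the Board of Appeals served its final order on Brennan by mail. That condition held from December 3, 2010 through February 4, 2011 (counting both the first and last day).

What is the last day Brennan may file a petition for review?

2 years after April 7, 2010 is April 7, 2012.
Service was by mail, adding 5 days: April 7, 2012 + 5 days = April 12, 2012.
From December 3, 2010 through February 4, 2011 inclusive is 64 days; tolling adds 64 days: April 12, 2012 + 64 days = June 15, 2012.
June 15, 2012 is a listed holiday; June 16, 2012 is Saturday; June 17, 2012 is Sunday. The next qualifying day is June 18, 2012.

June 18, 2012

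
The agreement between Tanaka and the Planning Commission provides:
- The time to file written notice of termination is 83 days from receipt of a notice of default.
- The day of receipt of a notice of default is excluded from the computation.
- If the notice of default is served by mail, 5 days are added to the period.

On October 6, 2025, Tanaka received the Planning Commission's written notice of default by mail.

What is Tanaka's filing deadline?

83 days after October 6, 2025 is December 28, 2025.
Service was by mail, adding 5 days: December 28, 2025 + 5 days = January 2, 2026.

January 2, 2026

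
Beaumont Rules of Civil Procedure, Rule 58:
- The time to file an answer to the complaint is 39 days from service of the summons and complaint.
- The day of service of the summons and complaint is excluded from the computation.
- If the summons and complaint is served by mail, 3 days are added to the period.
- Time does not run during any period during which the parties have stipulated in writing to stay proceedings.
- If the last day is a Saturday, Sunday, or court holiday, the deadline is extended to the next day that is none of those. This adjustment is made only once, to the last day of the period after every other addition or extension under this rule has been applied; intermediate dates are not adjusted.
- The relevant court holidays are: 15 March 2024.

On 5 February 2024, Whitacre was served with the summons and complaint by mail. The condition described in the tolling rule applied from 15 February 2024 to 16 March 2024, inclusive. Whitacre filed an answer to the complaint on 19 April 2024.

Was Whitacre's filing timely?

39 days after 5 February 2024 is March 15, 2024.
Service was by mail, adding 3 days: March 15, 2024 + 3 days = March 18, 2024.
From February 15, 2024 through March 16, 2024 inclusive is 31 days; tolling adds 31 days: March 18, 2024 + 31 days = April 18, 2024.
April 18, 2024 is a Thursday and not a court holiday, so no extension applies.
The deadline is April 18, 2024; the filing on April 19, 2024 is after that date.

No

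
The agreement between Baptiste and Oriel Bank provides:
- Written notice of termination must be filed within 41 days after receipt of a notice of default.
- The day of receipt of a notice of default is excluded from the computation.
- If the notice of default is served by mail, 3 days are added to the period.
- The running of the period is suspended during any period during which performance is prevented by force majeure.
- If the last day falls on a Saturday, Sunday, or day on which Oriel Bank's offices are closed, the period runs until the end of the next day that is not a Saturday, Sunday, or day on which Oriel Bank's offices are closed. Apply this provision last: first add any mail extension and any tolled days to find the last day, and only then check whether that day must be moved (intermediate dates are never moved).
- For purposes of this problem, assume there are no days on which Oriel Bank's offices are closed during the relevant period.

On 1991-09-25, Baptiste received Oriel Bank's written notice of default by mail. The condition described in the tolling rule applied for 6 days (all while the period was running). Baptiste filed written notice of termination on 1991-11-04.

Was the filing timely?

41 days after 1991-09-25 is November 5, 1991.
Service was by mail, adding 3 days: November 5, 1991 + 3 days = November 8, 1991.
Tolling adds 6 days: November 8, 1991 + 6 days = November 14, 1991.
November 14, 1991 is a Thursday and not a day on which Oriel Bank's offices are closed, so no extension applies.
The deadline is November 14, 1991; the filing on November 4, 1991 is on or before that date.

Yes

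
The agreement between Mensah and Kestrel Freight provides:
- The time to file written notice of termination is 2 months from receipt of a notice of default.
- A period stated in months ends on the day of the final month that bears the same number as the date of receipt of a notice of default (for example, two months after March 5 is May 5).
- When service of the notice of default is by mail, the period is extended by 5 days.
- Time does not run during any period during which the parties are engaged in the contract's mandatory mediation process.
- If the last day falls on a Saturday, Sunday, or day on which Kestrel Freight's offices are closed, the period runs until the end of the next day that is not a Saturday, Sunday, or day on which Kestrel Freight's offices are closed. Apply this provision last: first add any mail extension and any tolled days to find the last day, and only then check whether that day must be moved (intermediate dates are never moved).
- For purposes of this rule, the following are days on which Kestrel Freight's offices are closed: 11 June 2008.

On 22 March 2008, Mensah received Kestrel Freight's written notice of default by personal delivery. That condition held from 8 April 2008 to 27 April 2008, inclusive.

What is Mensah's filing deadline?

June 12, 2008

2 months after 22 March 2008 is May 22, 2008.
Service was not by mail, so no mail extension applies.
From April 8, 2008 through April 27, 2008 inclusive is 20 days; tolling adds 20 days: May 22, 2008 + 20 days = June 11, 2008.
June 11, 2008 is a listed holiday. The next qualifying day is June 12, 2008.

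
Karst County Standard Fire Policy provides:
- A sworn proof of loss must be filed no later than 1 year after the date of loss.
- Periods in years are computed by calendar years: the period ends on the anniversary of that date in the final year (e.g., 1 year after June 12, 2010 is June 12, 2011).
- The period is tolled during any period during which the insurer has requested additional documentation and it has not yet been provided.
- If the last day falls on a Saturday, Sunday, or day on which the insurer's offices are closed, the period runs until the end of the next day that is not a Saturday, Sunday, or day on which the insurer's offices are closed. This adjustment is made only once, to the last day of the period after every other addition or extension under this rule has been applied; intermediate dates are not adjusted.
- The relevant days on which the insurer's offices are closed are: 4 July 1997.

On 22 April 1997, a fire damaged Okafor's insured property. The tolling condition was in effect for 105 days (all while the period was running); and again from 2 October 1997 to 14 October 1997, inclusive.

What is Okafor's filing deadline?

1 year after 22 April 1997 is April 22, 1998.
Tolling adds 105 days: April 22, 1998 + 105 days = August 5, 1998.
From October 2, 1997 through October 14, 1997 inclusive is 13 days; tolling adds 13 days: August 5, 1998 + 13 days = August 18, 1998.
August 18, 1998 is a Tuesday and not a day on which the insurer's offices are closed, so no extension applies.

August 18, 1998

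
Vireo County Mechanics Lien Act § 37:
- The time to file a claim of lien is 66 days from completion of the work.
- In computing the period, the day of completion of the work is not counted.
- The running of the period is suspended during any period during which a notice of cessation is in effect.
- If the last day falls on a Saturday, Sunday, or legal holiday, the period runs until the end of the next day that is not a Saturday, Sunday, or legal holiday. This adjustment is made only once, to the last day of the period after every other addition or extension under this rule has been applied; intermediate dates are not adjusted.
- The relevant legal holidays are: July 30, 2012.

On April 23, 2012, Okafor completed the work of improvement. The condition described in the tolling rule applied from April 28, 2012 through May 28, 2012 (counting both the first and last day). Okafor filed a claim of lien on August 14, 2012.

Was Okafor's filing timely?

66 days after April 23, 2012 is June 28, 2012.
From April 28, 2012 through May 28, 2012 inclusive is 31 days; tolling adds 31 days: June 28, 2012 + 31 days = July 29, 2012.
July 29, 2012 is Sunday; July 30, 2012 is a listed holiday. The next qualifying day is July 31, 2012.
The deadline is July 31, 2012; the filing on August 14, 2012 is after that date.

No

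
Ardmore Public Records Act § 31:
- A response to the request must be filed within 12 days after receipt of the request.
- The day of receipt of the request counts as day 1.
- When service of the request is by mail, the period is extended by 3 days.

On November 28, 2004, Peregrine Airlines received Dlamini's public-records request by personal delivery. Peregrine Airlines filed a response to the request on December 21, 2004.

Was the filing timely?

Counting November 28, 2004 as day 1, day 12 is December 9, 2004.
Service was not by mail, so no mail extension applies.
The deadline is December 9, 2004; the filing on December 21, 2004 is after that date.

No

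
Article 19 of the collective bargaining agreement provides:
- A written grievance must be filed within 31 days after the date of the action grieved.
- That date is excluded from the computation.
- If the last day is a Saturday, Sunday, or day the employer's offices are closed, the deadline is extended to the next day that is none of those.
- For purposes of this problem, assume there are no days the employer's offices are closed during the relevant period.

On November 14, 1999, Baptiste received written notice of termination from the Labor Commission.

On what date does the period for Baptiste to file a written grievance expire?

December 15, 1999

31 days after November 14, 1999 is December 15, 1999.
December 15, 1999 is a Wednesday and not a day the employer's offices are closed, so no extension applies.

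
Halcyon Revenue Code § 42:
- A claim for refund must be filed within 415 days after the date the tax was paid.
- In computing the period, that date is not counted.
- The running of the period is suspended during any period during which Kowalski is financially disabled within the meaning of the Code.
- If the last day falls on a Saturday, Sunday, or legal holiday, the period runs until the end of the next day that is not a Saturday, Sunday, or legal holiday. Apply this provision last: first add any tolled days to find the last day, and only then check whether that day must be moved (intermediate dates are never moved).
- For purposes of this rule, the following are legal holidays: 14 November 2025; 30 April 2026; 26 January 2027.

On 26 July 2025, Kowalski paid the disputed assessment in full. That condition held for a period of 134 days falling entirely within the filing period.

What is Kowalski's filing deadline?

415 days after 26 July 2025 is September 14, 2026.
Tolling adds 134 days: September 14, 2026 + 134 days = January 26, 2027.
January 26, 2027 is a listed holiday. The next qualifying day is January 27, 2027.

January 27, 2027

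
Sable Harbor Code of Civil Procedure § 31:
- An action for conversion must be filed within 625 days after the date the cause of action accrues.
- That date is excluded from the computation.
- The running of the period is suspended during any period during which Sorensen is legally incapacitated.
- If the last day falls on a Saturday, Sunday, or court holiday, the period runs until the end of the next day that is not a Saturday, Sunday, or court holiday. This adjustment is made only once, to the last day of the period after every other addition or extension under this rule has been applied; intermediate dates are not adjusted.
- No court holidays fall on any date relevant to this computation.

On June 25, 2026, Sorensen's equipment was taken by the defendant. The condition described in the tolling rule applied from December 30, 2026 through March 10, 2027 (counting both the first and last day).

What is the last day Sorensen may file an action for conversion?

625 days after June 25, 2026 is March 11, 2028.
From December 30, 2026 through March 10, 2027 inclusive is 71 days; tolling adds 71 days: March 11, 2028 + 71 days = May 21, 2028.
May 21, 2028 is Sunday. The next qualifying day is May 22, 2028.

May 22, 2028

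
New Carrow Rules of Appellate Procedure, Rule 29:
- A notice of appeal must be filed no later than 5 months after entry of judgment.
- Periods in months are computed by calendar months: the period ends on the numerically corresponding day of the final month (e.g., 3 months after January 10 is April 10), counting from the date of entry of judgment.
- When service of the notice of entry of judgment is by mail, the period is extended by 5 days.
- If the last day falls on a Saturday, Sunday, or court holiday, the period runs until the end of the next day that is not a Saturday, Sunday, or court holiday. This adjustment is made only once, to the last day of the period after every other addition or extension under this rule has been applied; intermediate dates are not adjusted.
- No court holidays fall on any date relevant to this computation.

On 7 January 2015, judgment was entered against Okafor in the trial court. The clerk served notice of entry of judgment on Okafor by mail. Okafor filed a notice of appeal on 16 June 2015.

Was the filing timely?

No

5 months after 7 January 2015 is June 7, 2015.
Service was by mail, adding 5 days: June 7, 2015 + 5 days = June 12, 2015.
June 12, 2015 is a Friday and not a court holiday, so no extension applies.
The deadline is June 12, 2015; the filing on June 16, 2015 is after that date.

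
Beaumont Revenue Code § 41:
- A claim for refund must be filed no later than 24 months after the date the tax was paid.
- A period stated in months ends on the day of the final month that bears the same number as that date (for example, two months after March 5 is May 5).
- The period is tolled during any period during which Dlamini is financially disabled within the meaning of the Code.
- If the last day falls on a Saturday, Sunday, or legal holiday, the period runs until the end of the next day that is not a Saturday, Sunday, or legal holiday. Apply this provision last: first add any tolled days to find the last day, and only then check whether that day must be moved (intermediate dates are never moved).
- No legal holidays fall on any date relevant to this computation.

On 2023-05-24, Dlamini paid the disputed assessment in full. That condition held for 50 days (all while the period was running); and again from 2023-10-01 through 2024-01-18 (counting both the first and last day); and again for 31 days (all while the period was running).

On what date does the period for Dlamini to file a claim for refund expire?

December 1, 2025

24 months after 2023-05-24 is May 24, 2025.
Tolling adds 50 days: May 24, 2025 + 50 days = July 13, 2025.
From October 1, 2023 through January 18, 2024 inclusive is 110 days; tolling adds 110 days: July 13, 2025 + 110 days = October 31, 2025.
Tolling adds 31 days: October 31, 2025 + 31 days = December 1, 2025.
December 1, 2025 is a Monday and not a legal holiday, so no extension applies.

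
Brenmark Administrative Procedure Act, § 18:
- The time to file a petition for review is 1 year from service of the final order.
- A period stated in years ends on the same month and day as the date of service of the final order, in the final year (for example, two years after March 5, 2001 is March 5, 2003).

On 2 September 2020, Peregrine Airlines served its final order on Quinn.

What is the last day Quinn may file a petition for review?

1 year after 2 September 2020 is September 2, 2021.

September 2, 2021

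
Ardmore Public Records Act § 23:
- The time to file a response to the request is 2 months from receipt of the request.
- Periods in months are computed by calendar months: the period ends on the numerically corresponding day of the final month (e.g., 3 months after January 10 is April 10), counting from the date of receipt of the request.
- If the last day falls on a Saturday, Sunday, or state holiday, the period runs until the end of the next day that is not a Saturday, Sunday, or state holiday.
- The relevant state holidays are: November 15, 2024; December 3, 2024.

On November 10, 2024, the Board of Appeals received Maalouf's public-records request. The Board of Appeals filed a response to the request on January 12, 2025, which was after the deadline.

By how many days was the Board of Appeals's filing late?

2 months after November 10, 2024 is January 10, 2025.
January 10, 2025 is a Friday and not a state holiday, so no extension applies.
The deadline is January 10, 2025; from January 10, 2025 to January 12, 2025 is 2 days.

2 days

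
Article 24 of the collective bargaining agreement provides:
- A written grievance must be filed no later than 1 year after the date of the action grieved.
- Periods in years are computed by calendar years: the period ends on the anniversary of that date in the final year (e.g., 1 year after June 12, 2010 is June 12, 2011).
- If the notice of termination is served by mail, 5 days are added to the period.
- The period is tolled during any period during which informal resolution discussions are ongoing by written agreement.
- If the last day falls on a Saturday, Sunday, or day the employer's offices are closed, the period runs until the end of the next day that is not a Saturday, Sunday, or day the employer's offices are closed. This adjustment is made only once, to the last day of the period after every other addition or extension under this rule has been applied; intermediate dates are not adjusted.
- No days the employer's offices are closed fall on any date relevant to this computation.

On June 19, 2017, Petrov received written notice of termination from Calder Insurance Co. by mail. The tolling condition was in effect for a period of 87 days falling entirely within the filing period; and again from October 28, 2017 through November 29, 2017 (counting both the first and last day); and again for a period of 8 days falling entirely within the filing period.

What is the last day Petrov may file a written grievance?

October 30, 2018

1 year after June 19, 2017 is June 19, 2018.
Service was by mail, adding 5 days: June 19, 2018 + 5 days = June 24, 2018.
Tolling adds 87 days: June 24, 2018 + 87 days = September 19, 2018.
From October 28, 2017 through November 29, 2017 inclusive is 33 days; tolling adds 33 days: September 19, 2018 + 33 days = October 22, 2018.
Tolling adds 8 days: October 22, 2018 + 8 days = October 30, 2018.
October 30, 2018 is a Tuesday and not a day the employer's offices are closed, so no extension applies.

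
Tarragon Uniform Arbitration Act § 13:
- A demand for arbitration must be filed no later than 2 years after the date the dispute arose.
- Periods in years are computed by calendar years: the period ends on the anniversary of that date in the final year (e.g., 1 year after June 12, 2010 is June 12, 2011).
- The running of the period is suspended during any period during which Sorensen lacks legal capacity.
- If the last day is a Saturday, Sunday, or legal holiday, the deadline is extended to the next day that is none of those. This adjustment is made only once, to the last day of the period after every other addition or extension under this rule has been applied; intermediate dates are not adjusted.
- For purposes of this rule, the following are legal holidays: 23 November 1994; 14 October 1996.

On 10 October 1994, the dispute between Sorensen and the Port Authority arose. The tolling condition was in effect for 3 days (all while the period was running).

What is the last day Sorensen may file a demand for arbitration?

October 15, 1996

2 years after 10 October 1994 is October 10, 1996.
Tolling adds 3 days: October 10, 1996 + 3 days = October 13, 1996.
October 13, 1996 is Sunday; October 14, 1996 is a listed holiday. The next qualifying day is October 15, 1996.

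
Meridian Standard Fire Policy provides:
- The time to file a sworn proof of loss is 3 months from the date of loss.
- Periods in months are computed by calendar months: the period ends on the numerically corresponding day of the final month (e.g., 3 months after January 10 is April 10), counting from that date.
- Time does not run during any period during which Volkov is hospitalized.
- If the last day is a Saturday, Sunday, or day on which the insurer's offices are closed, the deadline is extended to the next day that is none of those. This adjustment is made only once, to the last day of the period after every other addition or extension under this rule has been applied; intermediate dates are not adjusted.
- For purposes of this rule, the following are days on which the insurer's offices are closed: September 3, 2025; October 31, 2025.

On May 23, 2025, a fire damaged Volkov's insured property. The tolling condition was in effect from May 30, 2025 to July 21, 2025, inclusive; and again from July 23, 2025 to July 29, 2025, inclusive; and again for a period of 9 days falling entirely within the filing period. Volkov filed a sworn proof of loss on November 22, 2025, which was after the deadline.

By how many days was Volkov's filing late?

19 days

3 months after May 23, 2025 is August 23, 2025.
From May 30, 2025 through July 21, 2025 inclusive is 53 days; tolling adds 53 days: August 23, 2025 + 53 days = October 15, 2025.
From July 23, 2025 through July 29, 2025 inclusive is 7 days; tolling adds 7 days: October 15, 2025 + 7 days = October 22, 2025.
Tolling adds 9 days: October 22, 2025 + 9 days = October 31, 2025.
October 31, 2025 is a listed holiday; November 1, 2025 is Saturday; November 2, 2025 is Sunday. The next qualifying day is November 3, 2025.
The deadline is November 3, 2025; from November 3, 2025 to November 22, 2025 is 19 days.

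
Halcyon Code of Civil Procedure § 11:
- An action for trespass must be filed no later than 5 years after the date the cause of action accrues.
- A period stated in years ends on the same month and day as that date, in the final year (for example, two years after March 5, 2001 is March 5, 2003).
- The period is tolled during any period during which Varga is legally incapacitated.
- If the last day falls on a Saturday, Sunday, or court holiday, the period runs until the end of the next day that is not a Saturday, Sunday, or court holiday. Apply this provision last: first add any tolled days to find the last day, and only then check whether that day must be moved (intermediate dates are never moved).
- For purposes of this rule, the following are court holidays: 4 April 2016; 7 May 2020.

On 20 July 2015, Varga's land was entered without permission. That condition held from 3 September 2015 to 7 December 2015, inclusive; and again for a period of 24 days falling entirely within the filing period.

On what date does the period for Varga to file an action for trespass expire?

5 years after 20 July 2015 is July 20, 2020.
From September 3, 2015 through December 7, 2015 inclusive is 96 days; tolling adds 96 days: July 20, 2020 + 96 days = October 24, 2020.
Tolling adds 24 days: October 24, 2020 + 24 days = November 17, 2020.
November 17, 2020 is a Tuesday and not a court holiday, so no extension applies.

November 17, 2020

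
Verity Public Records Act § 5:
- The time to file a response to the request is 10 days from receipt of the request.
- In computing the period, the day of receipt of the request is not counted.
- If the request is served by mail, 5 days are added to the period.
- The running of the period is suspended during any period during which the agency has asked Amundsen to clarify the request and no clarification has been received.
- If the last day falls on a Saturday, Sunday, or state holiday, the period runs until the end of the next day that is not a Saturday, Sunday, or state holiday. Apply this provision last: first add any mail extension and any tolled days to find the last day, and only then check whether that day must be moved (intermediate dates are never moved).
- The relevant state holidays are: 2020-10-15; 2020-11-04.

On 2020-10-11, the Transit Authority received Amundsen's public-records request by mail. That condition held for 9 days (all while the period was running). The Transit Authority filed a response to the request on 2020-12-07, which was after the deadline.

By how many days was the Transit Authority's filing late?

32 days

10 days after 2020-10-11 is October 21, 2020.
Service was by mail, adding 5 days: October 21, 2020 + 5 days = October 26, 2020.
Tolling adds 9 days: October 26, 2020 + 9 days = November 4, 2020.
November 4, 2020 is a listed holiday. The next qualifying day is November 5, 2020.
The deadline is November 5, 2020; from November 5, 2020 to December 7, 2020 is 32 days.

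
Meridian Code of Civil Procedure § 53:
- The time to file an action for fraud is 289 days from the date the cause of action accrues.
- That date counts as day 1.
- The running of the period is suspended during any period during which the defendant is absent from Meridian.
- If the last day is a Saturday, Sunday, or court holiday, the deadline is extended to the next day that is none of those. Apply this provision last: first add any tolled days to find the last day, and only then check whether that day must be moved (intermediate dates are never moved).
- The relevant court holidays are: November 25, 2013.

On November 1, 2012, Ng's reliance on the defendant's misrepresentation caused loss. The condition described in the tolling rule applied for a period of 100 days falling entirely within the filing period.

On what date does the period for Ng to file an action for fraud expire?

November 26, 2013

Counting November 1, 2012 as day 1, day 289 is August 16, 2013.
Tolling adds 100 days: August 16, 2013 + 100 days = November 24, 2013.
November 24, 2013 is Sunday; November 25, 2013 is a listed holiday. The next qualifying day is November 26, 2013.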